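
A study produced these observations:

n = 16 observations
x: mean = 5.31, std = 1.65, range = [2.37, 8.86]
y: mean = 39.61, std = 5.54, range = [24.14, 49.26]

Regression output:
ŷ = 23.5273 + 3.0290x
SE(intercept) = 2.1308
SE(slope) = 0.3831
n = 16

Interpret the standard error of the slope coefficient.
SE(β̂₁) = 0.3831 is the estimated standard deviation of the slope estimate across repeated samples; relative to β̂₁ = 3.0290 that is 12.6%, a precise estimate.

SE(β̂₁) = s / √Sxx, where s is the residual standard deviation and Sxx = Σ(x − x̄)². It is the yardstick for how far β̂₁ = 3.0290 could plausibly be from the true slope.

Relative precision:
- SE / |β̂₁| = 0.3831 / 3.0290 = 12.6%
- Rule of thumb (under 20%: precise; 20% to under 50%: moderately precise; 50% or more: imprecise) → precise

Rough 95% range (±2 SE): 3.0290 ± 0.7662 → (2.2628, 3.7952).

What drives SE(β̂₁): larger n (here n = 16) → smaller SE; more residual scatter → larger SE; wider spread of x values → smaller SE.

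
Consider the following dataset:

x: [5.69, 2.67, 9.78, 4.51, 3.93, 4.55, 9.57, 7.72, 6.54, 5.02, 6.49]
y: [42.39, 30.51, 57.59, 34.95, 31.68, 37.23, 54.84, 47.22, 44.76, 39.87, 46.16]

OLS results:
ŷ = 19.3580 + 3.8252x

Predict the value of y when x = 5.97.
ŷ = 42.1944

To predict y for x = 5.97, substitute into the regression equation:

ŷ = 19.3580 + 3.8252 × 5.97
ŷ = 19.3580 + 22.8364
ŷ = 42.1944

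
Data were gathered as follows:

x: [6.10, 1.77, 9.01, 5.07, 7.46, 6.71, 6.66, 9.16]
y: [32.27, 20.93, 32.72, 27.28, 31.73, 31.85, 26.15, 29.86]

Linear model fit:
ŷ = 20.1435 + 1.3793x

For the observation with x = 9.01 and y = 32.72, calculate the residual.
Residual = 0.1490

The residual is the difference between the actual value and the predicted value:

Residual = y - ŷ

Step 1: Calculate predicted value
ŷ = 20.1435 + 1.3793 × 9.01
ŷ = 32.5710

Step 2: Calculate residual
Residual = 32.72 - 32.5710
Residual = 0.1490

The residual is positive, so the observed y = 32.72 sits above the regression line (the line underestimates it by 0.1490).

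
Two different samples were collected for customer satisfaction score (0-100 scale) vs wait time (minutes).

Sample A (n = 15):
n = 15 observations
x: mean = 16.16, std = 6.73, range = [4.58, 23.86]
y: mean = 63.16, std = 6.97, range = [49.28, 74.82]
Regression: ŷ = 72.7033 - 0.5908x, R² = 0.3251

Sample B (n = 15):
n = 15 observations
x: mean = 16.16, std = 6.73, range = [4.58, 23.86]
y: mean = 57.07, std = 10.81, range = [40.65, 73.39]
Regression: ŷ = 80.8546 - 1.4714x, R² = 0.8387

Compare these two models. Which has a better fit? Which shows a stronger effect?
Model B has the better fit (R² = 0.8387 vs 0.3251). Model B shows the stronger effect (|β₁| = 1.4714 vs 0.5908).

Model Comparison:

Fit — compare R²:
- Model A: R² = 0.3251 → 32.51% of variance in satisfaction score explained
- Model B: R² = 0.8387 → 83.87% of variance in satisfaction score explained
- 0.8387 > 0.3251 → Model B has the better fit

Strength of effect — compare |β₁|:
- Model A: β₁ = -0.5908 → predicted satisfaction score falls 0.5908 points per additional minute of wait time
- Model B: β₁ = -1.4714 → predicted satisfaction score falls 1.4714 points per additional minute of wait time
- |-0.5908| < |-1.4714| → Model B shows the stronger marginal effect

Note: A better fit (higher R²) doesn't necessarily mean a more important relationship.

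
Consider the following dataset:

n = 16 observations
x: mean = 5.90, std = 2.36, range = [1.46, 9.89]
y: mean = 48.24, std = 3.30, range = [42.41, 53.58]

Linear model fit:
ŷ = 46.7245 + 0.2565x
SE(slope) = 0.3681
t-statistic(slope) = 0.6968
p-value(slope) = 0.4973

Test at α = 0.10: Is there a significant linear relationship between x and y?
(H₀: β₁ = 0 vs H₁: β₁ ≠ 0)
Since p-value = 0.4973 ≥ α = 0.10, fail to reject H₀ — the slope is not significantly different from 0.

Hypothesis test for the slope coefficient:

H₀: β₁ = 0 (no linear relationship)
H₁: β₁ ≠ 0 (linear relationship exists)

Test statistic: t = β̂₁ / SE(β̂₁) = 0.2565 / 0.3681 = 0.6968

With df = 14, the two-sided p-value for |t| = 0.6968 is 0.4973.

Decision rule: reject H₀ if p-value < α.
p-value = 0.4973 ≥ α = 0.10 → fail to reject H₀.

There is not sufficient evidence at the 10% significance level to conclude that a linear relationship exists between x and y.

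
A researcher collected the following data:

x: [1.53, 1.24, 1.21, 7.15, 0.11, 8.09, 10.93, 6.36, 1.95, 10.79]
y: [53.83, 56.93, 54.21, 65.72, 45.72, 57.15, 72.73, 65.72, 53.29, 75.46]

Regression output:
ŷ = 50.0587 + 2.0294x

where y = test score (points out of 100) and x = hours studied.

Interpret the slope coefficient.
On average, test score is about 2.0294 points higher for every extra hour of study time.

The slope β₁ = 2.0294 gives the rate at which the fitted test score changes with study time.

Interpretation:
- Study time up by 1 hour → predicted test score increases by 2.0294 points
- This is a linear approximation: the same per-unit change is assumed across the whole observed x range
- The slope describes association in these data, not necessarily a causal effect

(β₀ = 50.0587 is the fitted value at x = 0 and is not part of the slope interpretation.)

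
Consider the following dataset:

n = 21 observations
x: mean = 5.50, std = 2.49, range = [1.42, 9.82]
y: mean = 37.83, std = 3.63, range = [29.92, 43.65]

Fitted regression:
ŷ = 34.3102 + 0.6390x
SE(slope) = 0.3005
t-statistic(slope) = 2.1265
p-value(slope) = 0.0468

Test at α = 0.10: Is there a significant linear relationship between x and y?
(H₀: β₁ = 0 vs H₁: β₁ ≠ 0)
Since p-value = 0.0468 < α = 0.10, reject H₀ — the slope is significantly different from 0.

Hypothesis test for the slope coefficient:

H₀: β₁ = 0 (no linear relationship)
H₁: β₁ ≠ 0 (linear relationship exists)

Test statistic: t = β̂₁ / SE(β̂₁) = 0.6390 / 0.3005 = 2.1265

The p-value (0.0468) is the probability, under H₀, of a t-statistic at least as extreme as |t| = 2.1265 (two-sided, df = n − 2 = 19).

Decision rule: reject H₀ if p-value < α.
p-value = 0.0468 < α = 0.10 → reject H₀.

Conclusion: the linear association between x and y is significant at the 10% level.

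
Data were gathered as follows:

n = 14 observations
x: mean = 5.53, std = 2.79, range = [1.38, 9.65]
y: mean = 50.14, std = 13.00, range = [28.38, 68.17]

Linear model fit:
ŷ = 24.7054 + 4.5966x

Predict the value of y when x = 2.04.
ŷ = 34.0825

x = 2.04 lies inside the observed range [1.38, 9.65], so the fitted equation applies directly:

ŷ = 24.7054 + 4.5966 × 2.04
ŷ = 24.7054 + 9.3771
ŷ = 34.0825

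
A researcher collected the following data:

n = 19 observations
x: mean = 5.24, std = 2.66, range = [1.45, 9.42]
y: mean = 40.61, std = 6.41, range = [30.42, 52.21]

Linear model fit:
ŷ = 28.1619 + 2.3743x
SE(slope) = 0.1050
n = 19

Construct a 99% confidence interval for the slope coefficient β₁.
The 99% CI for β₁ is (2.0700, 2.6786)

Confidence interval for the slope:

The 99% CI for β₁ is: β̂₁ ± t*(α/2, n-2) × SE(β̂₁)

Step 1: Find critical t-value
- Confidence level = 0.99
- Degrees of freedom = n - 2 = 19 - 2 = 17
- t*(α/2, 17) = 2.8982

Step 2: Calculate margin of error
Margin = 2.8982 × 0.1050 = 0.3043

Step 3: Construct interval
CI = 2.3743 ± 0.3043
CI = (2.0700, 2.6786)

Interpretation: each one-unit increase in x is associated with a change in mean y of between 2.0700 and 2.6786, with 99% confidence.
Both endpoints are positive, so the data support a genuinely positive slope at this confidence level.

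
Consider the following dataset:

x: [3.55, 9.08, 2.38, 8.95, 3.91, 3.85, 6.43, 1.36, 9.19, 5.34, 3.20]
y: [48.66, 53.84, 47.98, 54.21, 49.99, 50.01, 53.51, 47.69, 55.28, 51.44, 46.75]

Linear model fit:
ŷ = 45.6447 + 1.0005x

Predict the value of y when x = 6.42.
ŷ = 52.0679

To predict y for x = 6.42, substitute into the regression equation:

ŷ = 45.6447 + 1.0005 × 6.42
ŷ = 45.6447 + 6.4232
ŷ = 52.0679

This is the fitted mean response at that x — an individual observation would come with a wider prediction interval.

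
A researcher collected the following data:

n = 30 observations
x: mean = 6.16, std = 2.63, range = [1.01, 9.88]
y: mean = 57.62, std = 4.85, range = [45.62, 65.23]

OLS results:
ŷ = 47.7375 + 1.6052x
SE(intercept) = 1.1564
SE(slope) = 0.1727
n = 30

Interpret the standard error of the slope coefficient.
SE(β̂₁) = 0.1727 is the estimated standard deviation of the slope estimate across repeated samples; relative to β̂₁ = 1.6052 that is 10.8%, a precise estimate.

SE(β̂₁) = s / √Sxx, where s is the residual standard deviation and Sxx = Σ(x − x̄)². It is the yardstick for how far β̂₁ = 1.6052 could plausibly be from the true slope.

Relative precision:
- SE / |β̂₁| = 0.1727 / 1.6052 = 10.8%
- Rule of thumb (under 20%: precise; 20% to under 50%: moderately precise; 50% or more: imprecise) → precise

Link to interval estimation: a confidence interval for β₁ is β̂₁ ± t* × 0.1727, so SE sets the half-width per unit of t*.

What drives SE(β̂₁): wider spread of x values → smaller SE.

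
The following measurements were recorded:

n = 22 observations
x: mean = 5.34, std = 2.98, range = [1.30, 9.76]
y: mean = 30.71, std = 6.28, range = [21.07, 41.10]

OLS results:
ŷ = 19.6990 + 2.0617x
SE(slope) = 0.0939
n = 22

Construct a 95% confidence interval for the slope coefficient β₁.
The 95% CI for β₁ is (1.8658, 2.2576)

Confidence interval for the slope:

The 95% CI for β₁ is: β̂₁ ± t*(α/2, n-2) × SE(β̂₁)

Step 1: Find critical t-value
- Confidence level = 0.95
- Degrees of freedom = n - 2 = 22 - 2 = 20
- t*(α/2, 20) = 2.0860

Step 2: Calculate margin of error
Margin = 2.0860 × 0.0939 = 0.1959

Step 3: Construct interval
CI = 2.0617 ± 0.1959
CI = (1.8658, 2.2576)

Interpretation: We are 95% confident that the true slope β₁ lies between 1.8658 and 2.2576.
The interval does not include 0, suggesting a significant linear relationship.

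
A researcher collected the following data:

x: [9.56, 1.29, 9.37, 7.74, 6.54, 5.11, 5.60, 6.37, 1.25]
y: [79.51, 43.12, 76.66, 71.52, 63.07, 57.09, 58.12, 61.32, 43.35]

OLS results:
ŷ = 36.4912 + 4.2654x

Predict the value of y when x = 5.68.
ŷ = 60.7187

x = 5.68 lies inside the observed range [1.25, 9.56], so the fitted equation applies directly:

ŷ = 36.4912 + 4.2654 × 5.68
ŷ = 36.4912 + 24.2275
ŷ = 60.7187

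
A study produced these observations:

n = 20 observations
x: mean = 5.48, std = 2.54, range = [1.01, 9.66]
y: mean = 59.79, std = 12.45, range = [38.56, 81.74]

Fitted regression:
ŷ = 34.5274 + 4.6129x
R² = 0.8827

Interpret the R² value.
The model explains 88.27% of the variance in y (R² = 0.8827), leaving 11.73% unexplained; the fit is strong.

R² = 1 − SS_res/SS_tot compares the residual scatter to the total scatter of y about its mean.

Here R² = 0.8827:
- Explained: 88.27% of the variation in y
- Unexplained (residual): 100% − 88.27% = 11.73%
- Rule of thumb (below 0.3 weak; 0.3 to below 0.7 moderate; 0.7 and above strong) → strong

Note: R² never decreases when predictors are added, so it should not be used alone to compare models of different size.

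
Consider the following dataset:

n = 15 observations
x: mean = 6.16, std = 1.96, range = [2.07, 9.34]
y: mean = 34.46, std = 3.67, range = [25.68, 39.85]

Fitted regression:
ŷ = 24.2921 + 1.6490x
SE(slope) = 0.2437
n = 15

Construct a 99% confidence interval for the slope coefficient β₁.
The 99% CI for β₁ is (0.9149, 2.3831)

Confidence interval for the slope:

The 99% CI for β₁ is: β̂₁ ± t*(α/2, n-2) × SE(β̂₁)

Step 1: Find critical t-value
- Confidence level = 0.99
- Degrees of freedom = n - 2 = 15 - 2 = 13
- t*(α/2, 13) = 3.0123

Step 2: Calculate margin of error
Margin = 3.0123 × 0.2437 = 0.7341

Step 3: Construct interval
CI = 1.6490 ± 0.7341
CI = (0.9149, 2.3831)

Interpretation: intervals built this way capture the true β₁ in 99% of repeated samples; here the plausible range for the per-unit effect of x on y is 0.9149 to 2.3831.
The interval does not include 0, suggesting a significant linear relationship.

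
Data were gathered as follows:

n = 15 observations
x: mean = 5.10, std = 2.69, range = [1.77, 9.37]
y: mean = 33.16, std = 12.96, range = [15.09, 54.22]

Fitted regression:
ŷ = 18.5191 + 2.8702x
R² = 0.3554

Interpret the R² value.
About 35.54% of the variability in y is accounted for by the regression on x (R² = 0.3554) — a moderate linear fit.

R² (coefficient of determination) measures the proportion of variance in y explained by the regression model.

Here R² = 0.3554:
- Explained: 35.54% of the variation in y
- Unexplained (residual): 100% − 35.54% = 64.46%
- Rule of thumb (below 0.3 weak; 0.3 to below 0.7 moderate; 0.7 and above strong) → moderate

Calculation: R² = 1 − (SS_res / SS_tot), where SS_res is the sum of squared residuals and SS_tot the total sum of squares.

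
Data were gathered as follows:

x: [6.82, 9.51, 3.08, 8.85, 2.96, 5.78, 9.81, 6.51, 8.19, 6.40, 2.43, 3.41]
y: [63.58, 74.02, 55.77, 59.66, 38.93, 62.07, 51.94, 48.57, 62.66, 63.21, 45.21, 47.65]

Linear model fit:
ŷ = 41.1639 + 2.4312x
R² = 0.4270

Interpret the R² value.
About 42.70% of the variability in y is accounted for by the regression on x (R² = 0.4270) — a moderate linear fit.

The coefficient of determination R² is the fraction of the total variation in y that the fitted line accounts for.

Here R² = 0.4270:
- Explained: 42.70% of the variation in y
- Unexplained (residual): 100% − 42.70% = 57.30%
- Rule of thumb (below 0.3 weak; 0.3 to below 0.7 moderate; 0.7 and above strong) → moderate

Calculation: R² = 1 − (SS_res / SS_tot), where SS_res is the sum of squared residuals and SS_tot the total sum of squares.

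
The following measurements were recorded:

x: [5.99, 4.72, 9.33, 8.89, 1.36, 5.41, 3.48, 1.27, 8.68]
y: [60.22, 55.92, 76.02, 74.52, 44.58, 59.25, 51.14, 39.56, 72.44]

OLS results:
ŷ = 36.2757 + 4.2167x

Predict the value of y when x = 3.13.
ŷ = 49.4740

To predict y for x = 3.13, substitute into the regression equation:

ŷ = 36.2757 + 4.2167 × 3.13
ŷ = 36.2757 + 13.1983
ŷ = 49.4740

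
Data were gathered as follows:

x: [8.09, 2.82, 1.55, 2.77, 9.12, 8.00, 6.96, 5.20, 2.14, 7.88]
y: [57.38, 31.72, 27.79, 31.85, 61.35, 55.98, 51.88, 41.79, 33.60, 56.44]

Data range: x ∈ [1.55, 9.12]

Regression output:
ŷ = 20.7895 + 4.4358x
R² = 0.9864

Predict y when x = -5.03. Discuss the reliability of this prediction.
ŷ = -1.5226 (extrapolation — x = -5.03 lies outside [1.55, 9.12], so reliability is low).

Prediction calculation:
ŷ = 20.7895 + 4.4358 × (-5.03)
ŷ = -1.5226

Reliability:
- Data range: x ∈ [1.55, 9.12]
- Prediction point: x = -5.03 is 6.58 units below the observed range → this is EXTRAPOLATION, not interpolation

Why that matters here:
- R² describes fit only over the sampled x values; it says nothing about behaviour beyond them
- The standard error of prediction grows with (x − x̄)², and x = -5.03 is far from x̄ = 5.45

A defensible statement: 'if the linear trend continued to x = -5.03, y would be about -1.5226' — the premise is untested.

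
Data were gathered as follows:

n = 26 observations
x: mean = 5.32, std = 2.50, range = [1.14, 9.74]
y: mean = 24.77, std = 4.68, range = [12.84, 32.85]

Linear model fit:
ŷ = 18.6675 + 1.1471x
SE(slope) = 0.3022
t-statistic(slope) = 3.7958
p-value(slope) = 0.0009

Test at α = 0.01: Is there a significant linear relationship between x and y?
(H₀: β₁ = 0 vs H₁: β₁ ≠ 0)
p-value = 0.0009 < α = 0.01, so we reject H₀. The relationship is significant.

Hypothesis test for the slope coefficient:

H₀: β₁ = 0 (no linear relationship)
H₁: β₁ ≠ 0 (linear relationship exists)

Test statistic: t = β̂₁ / SE(β̂₁) = 1.1471 / 0.3022 = 3.7958

p = 0.0009: how often a slope estimate this far from 0 (in SE units) would arise by chance if β₁ were truly 0.

Decision rule: reject H₀ if p-value < α.
p-value = 0.0009 < α = 0.01 → reject H₀.

There is sufficient evidence at the 1% significance level to conclude that a linear relationship exists between x and y.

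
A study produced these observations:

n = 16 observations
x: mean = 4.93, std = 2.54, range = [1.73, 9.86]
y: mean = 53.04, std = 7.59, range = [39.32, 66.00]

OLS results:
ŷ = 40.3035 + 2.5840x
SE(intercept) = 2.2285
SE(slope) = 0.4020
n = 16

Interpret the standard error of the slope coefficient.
SE(β̂₁) = 0.4020 is the estimated standard deviation of the slope estimate across repeated samples; relative to β̂₁ = 2.5840 that is 15.6%, a precise estimate.

SE(β̂₁) = 0.4020 says: if we drew many samples of n = 16 from the same population and refit each time, the fitted slopes would scatter with a standard deviation of roughly 0.4020 around the true β₁.

Relative precision:
- SE / |β̂₁| = 0.4020 / 2.5840 = 15.6%
- Rule of thumb (under 20%: precise; 20% to under 50%: moderately precise; 50% or more: imprecise) → precise

Rough 95% range (±2 SE): 2.5840 ± 0.8040 → (1.7800, 3.3880).

What drives SE(β̂₁): wider spread of x values → smaller SE; larger n (here n = 16) → smaller SE.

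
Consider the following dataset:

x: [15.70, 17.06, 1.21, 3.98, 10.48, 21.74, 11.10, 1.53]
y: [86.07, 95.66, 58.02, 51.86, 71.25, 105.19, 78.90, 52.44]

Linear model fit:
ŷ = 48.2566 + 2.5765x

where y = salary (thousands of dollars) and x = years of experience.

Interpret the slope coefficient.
On average, salary is about 2.5765 thousand dollars higher for every extra year of experience.

The slope coefficient β₁ = 2.5765 represents the marginal effect of experience on salary.

Interpretation:
- Experience up by 1 year → predicted salary increases by 2.5765 thousand dollars
- The effect is assumed constant over the observed range of x (linearity)
- The sign (+) gives the direction; the magnitude 2.5765 gives the size of the effect per year

(β₀ = 48.2566 is the fitted value at x = 0 and is not part of the slope interpretation.)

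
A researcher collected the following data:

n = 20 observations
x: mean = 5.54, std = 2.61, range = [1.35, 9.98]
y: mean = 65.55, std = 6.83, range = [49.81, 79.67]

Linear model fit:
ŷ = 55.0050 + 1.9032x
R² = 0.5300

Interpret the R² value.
R² = 0.5300 means 53.00% of the variation in y is explained by the linear relationship with x. This indicates a moderate fit.

R² = 1 − SS_res/SS_tot compares the residual scatter to the total scatter of y about its mean.

Here R² = 0.5300:
- Explained: 53.00% of the variation in y
- Unexplained (residual): 100% − 53.00% = 47.00%
- Rule of thumb (below 0.3 weak; 0.3 to below 0.7 moderate; 0.7 and above strong) → moderate

Equivalently, for simple linear regression R² = r², so |r| = √0.5300 ≈ 0.7280.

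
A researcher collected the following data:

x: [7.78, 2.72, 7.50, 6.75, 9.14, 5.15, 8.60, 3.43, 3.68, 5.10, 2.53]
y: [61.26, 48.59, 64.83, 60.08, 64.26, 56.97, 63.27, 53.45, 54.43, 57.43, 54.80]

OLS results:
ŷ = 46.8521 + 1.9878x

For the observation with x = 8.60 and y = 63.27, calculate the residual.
Residual = -0.6772

The residual is the difference between the actual value and the predicted value:

Residual = y - ŷ

Step 1: Calculate predicted value
ŷ = 46.8521 + 1.9878 × 8.60
ŷ = 63.9472

Step 2: Calculate residual
Residual = 63.27 - 63.9472
Residual = -0.6772

The residual is negative, so the observed y = 63.27 sits below the regression line (the line overestimates it by 0.6772).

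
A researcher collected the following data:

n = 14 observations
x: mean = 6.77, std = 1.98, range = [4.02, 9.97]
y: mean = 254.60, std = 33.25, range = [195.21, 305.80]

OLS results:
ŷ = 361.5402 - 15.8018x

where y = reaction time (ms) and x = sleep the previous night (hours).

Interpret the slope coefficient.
An increase of one hour in sleep is associated with a 15.8018 ms decrease in predicted reaction time.

The slope coefficient β₁ = -15.8018 represents the marginal effect of sleep on reaction time.

Interpretation:
- Sleep up by 1 hour → predicted reaction time decreases by 15.8018 ms
- The effect is assumed constant over the observed range of x (linearity)
- The sign (−) gives the direction; the magnitude 15.8018 gives the size of the effect per hour

The intercept β₀ = 361.5402 is the predicted reaction time when sleep = 0; since the smallest observed x is 4.02, this is an extrapolation and mainly anchors the line.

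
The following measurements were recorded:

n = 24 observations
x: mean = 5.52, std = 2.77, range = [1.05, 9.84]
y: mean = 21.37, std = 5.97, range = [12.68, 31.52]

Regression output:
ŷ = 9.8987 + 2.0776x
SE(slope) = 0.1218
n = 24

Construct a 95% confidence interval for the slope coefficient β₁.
The 95% CI for β₁ is (1.8250, 2.3302)

Confidence interval for the slope:

The 95% CI for β₁ is: β̂₁ ± t*(α/2, n-2) × SE(β̂₁)

Step 1: Find critical t-value
- Confidence level = 0.95
- Degrees of freedom = n - 2 = 24 - 2 = 22
- t*(α/2, 22) = 2.0739

Step 2: Calculate margin of error
Margin = 2.0739 × 0.1218 = 0.2526

Step 3: Construct interval
CI = 2.0776 ± 0.2526
CI = (1.8250, 2.3302)

Interpretation: each one-unit increase in x is associated with a change in mean y of between 1.8250 and 2.3302, with 95% confidence.
Both endpoints are positive, so the data support a genuinely positive slope at this confidence level.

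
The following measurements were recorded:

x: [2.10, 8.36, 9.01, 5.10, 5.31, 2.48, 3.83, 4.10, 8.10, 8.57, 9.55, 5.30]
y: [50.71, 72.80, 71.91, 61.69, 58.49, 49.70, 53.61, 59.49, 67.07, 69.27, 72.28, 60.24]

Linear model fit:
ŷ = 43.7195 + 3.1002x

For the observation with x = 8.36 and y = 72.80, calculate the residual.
Residual = 3.1628

The residual is the difference between the actual value and the predicted value:

Residual = y - ŷ

Step 1: Calculate predicted value
ŷ = 43.7195 + 3.1002 × 8.36
ŷ = 69.6372

Step 2: Calculate residual
Residual = 72.80 - 69.6372
Residual = 3.1628

Interpretation: the model underestimates the actual value by 3.1628 at this point (positive residual → observation lies above the fitted line).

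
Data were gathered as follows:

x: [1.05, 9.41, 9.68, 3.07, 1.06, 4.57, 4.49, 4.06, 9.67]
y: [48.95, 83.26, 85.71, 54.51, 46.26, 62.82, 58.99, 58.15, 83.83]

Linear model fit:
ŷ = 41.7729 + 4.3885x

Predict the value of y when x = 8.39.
ŷ = 78.5924

To predict y for x = 8.39, substitute into the regression equation:

ŷ = 41.7729 + 4.3885 × 8.39
ŷ = 41.7729 + 36.8195
ŷ = 78.5924

This is a point prediction; actual observations scatter around it by roughly the residual standard deviation.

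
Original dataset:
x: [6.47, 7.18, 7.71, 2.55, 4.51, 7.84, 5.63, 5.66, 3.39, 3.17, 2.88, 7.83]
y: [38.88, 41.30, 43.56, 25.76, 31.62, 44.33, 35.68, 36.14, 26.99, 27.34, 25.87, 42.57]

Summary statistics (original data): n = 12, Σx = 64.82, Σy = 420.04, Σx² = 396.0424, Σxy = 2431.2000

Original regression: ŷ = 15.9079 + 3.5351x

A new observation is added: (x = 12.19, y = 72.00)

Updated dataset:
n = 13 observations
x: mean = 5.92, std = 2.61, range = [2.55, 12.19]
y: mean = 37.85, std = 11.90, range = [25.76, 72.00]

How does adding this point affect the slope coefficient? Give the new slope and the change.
New slope β₁ = 4.4561 versus 3.5351 before: a change of +0.9210 (+26.1%).

x = 12.19 lies well outside the original x-range [2.55, 7.84] (x̄ ≈ 5.40), so this observation has high leverage and can move the slope substantially.

Step 1: Update the sums with the new point (n goes from 12 to 13)
Σx  = 64.82 + 12.19 = 77.01
Σy  = 420.04 + 72.00 = 492.04
Σx² = 396.0424 + 12.19² = 396.0424 + 148.5961 = 544.6385
Σxy = 2431.2000 + 12.19×72.00 = 2431.2000 + 877.6800 = 3308.8800

Step 2: Recompute the slope with b₁ = (nΣxy − ΣxΣy) / (nΣx² − (Σx)²)
Numerator   = 13×3308.8800 − 77.01×492.04 = 43015.4400 − 37892.0004 = 5123.4396
Denominator = 13×544.6385 − 77.01² = 7080.3005 − 5930.5401 = 1149.7604
b₁(new) = 5123.4396 / 1149.7604 = 4.4561

(Same formula on the original sums: (12×2431.2000 − 64.82×420.04) / (12×396.0424 − 64.82²) = 1947.4072 / 550.8764 = 3.5351, matching the given fit.)

Step 3: Change in slope
Δβ₁ = 4.4561 − 3.5351 = +0.9210
Relative change = +0.9210 / 3.5351 × 100% = +26.1%
→ the slope increases when the point is added.

Because the point sits above the extension of the original line at a high-leverage x, it tilts the fit up.
In practice: investigate whether it comes from the same population as the rest of the sample.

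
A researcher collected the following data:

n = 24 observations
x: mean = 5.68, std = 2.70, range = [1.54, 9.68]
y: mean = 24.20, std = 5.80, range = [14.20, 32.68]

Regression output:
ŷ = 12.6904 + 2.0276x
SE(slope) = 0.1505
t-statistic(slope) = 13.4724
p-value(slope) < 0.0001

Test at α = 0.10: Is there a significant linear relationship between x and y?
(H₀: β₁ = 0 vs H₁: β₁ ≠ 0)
Since p-value < 0.0001 < α = 0.10, reject H₀ — the slope is significantly different from 0.

Hypothesis test for the slope coefficient:

H₀: β₁ = 0 (no linear relationship)
H₁: β₁ ≠ 0 (linear relationship exists)

Test statistic: t = β̂₁ / SE(β̂₁) = 2.0276 / 0.1505 = 13.4724

With df = 22, the two-sided p-value for |t| = 13.4724 is <0.0001.

Decision rule: reject H₀ if p-value < α.
p-value < 0.0001 < α = 0.10 → reject H₀.

There is sufficient evidence at the 10% significance level to conclude that a linear relationship exists between x and y.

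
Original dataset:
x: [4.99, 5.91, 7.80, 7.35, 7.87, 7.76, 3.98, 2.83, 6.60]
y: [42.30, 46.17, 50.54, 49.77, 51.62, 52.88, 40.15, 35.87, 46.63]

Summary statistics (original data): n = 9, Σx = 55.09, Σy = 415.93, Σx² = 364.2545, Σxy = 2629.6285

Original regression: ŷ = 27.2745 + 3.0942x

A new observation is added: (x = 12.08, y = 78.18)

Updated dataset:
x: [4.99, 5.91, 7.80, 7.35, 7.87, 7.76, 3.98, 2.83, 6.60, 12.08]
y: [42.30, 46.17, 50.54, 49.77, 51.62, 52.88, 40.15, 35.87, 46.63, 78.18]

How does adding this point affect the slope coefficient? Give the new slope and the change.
The slope changes from 3.0942 to 4.3238 (change of +1.2296, or +39.7%).

The new point has HIGH LEVERAGE: x = 12.08 is far from the original mean x̄ = 55.09/9 ≈ 6.12 (original range [2.83, 7.87]).

Step 1: Update the sums with the new point (n goes from 9 to 10)
Σx  = 55.09 + 12.08 = 67.17
Σy  = 415.93 + 78.18 = 494.11
Σx² = 364.2545 + 12.08² = 364.2545 + 145.9264 = 510.1809
Σxy = 2629.6285 + 12.08×78.18 = 2629.6285 + 944.4144 = 3574.0429

Step 2: Recompute the slope with b₁ = (nΣxy − ΣxΣy) / (nΣx² − (Σx)²)
Numerator   = 10×3574.0429 − 67.17×494.11 = 35740.4290 − 33189.3687 = 2551.0603
Denominator = 10×510.1809 − 67.17² = 5101.8090 − 4511.8089 = 590.0001
b₁(new) = 2551.0603 / 590.0001 = 4.3238

(Same formula on the original sums: (9×2629.6285 − 55.09×415.93) / (9×364.2545 − 55.09²) = 753.0728 / 243.3824 = 3.0942, matching the given fit.)

Step 3: Change in slope
Δβ₁ = 4.3238 − 3.0942 = +1.2296
Relative change = +1.2296 / 3.0942 × 100% = +39.7%
→ the slope increases when the point is added.

Because the point sits above the extension of the original line at a high-leverage x, it tilts the fit up.
In practice: investigate whether it comes from the same population as the rest of the sample.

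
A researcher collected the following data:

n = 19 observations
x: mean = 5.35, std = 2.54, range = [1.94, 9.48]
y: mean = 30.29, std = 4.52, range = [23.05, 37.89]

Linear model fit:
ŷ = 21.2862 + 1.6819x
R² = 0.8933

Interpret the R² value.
R² = 0.8933 means 89.33% of the variation in y is explained by the linear relationship with x. This indicates a strong fit.

R² (coefficient of determination) measures the proportion of variance in y explained by the regression model.

Here R² = 0.8933:
- Explained: 89.33% of the variation in y
- Unexplained (residual): 100% − 89.33% = 10.67%
- Rule of thumb (below 0.3 weak; 0.3 to below 0.7 moderate; 0.7 and above strong) → strong

Note: R² never decreases when predictors are added, so it should not be used alone to compare models of different size.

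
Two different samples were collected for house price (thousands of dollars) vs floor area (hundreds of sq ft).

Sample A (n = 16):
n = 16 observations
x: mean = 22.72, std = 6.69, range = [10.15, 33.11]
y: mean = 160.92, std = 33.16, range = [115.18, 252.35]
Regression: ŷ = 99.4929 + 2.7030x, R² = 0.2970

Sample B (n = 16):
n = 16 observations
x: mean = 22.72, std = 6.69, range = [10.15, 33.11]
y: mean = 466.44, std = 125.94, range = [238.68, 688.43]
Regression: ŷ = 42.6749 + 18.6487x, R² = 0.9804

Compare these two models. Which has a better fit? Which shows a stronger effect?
Model B has the better fit (R² = 0.9804 vs 0.2970). Model B shows the stronger effect (|β₁| = 18.6487 vs 2.7030).

Model Comparison:

Fit — compare R²:
- Model A: R² = 0.2970 → 29.70% of variance in house price explained
- Model B: R² = 0.9804 → 98.04% of variance in house price explained
- 0.9804 > 0.2970 → Model B has the better fit

Effect size (slope magnitude):
- Model A: β₁ = 2.7030 → predicted house price rises 2.7030 thousand dollars per additional hundred sq ft of floor area
- Model B: β₁ = 18.6487 → predicted house price rises 18.6487 thousand dollars per additional hundred sq ft of floor area
- |2.7030| < |18.6487| → Model B shows the stronger marginal effect

Note: A better fit (higher R²) doesn't necessarily mean a more important relationship.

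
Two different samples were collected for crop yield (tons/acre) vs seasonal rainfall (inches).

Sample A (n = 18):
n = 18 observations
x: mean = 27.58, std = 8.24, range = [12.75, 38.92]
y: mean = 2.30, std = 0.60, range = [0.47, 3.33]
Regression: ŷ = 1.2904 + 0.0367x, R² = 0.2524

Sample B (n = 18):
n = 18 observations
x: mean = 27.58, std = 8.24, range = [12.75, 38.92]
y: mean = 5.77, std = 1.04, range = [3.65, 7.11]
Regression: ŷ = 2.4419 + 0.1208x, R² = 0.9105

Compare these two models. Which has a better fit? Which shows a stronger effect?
Model B has the better fit (R² = 0.9105 vs 0.2524). Model B shows the stronger effect (|β₁| = 0.1208 vs 0.0367).

Model Comparison:

Goodness of fit (R²):
- Model A: R² = 0.2524 → 25.24% of variance in crop yield explained
- Model B: R² = 0.9105 → 91.05% of variance in crop yield explained
- 0.9105 > 0.2524 → Model B has the better fit

Which has the larger per-inch effect? (|β₁|)
- Model A: β₁ = 0.0367 → predicted crop yield rises 0.0367 tons/acre per additional inch of rainfall
- Model B: β₁ = 0.1208 → predicted crop yield rises 0.1208 tons/acre per additional inch of rainfall
- |0.0367| < |0.1208| → Model B shows the stronger marginal effect

Notes:
- A steeper slope doesn't make a better model if the scatter around the line is large.
- R² measures how tightly points cluster around the line; β₁ measures how steep the line is — they answer different questions.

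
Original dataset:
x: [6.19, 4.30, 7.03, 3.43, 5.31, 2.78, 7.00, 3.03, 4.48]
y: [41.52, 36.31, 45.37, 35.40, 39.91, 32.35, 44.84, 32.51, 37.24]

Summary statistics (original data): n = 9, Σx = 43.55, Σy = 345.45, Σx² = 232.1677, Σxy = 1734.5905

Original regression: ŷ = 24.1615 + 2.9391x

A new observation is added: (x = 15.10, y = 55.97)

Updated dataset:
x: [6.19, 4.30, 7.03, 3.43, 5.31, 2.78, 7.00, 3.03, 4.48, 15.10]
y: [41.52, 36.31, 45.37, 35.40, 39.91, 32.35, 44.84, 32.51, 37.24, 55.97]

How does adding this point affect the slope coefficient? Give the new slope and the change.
The slope changes from 2.9391 to 1.9399 (change of -0.9992, or -34.0%).

x = 15.10 lies well outside the original x-range [2.78, 7.03] (x̄ ≈ 4.84), so this observation has high leverage and can move the slope substantially.

Step 1: Update the sums with the new point (n goes from 9 to 10)
Σx  = 43.55 + 15.10 = 58.65
Σy  = 345.45 + 55.97 = 401.42
Σx² = 232.1677 + 15.10² = 232.1677 + 228.0100 = 460.1777
Σxy = 1734.5905 + 15.10×55.97 = 1734.5905 + 845.1470 = 2579.7375

Step 2: Recompute the slope with b₁ = (nΣxy − ΣxΣy) / (nΣx² − (Σx)²)
Numerator   = 10×2579.7375 − 58.65×401.42 = 25797.3750 − 23543.2830 = 2254.0920
Denominator = 10×460.1777 − 58.65² = 4601.7770 − 3439.8225 = 1161.9545
b₁(new) = 2254.0920 / 1161.9545 = 1.9399

(Same formula on the original sums: (9×1734.5905 − 43.55×345.45) / (9×232.1677 − 43.55²) = 566.9670 / 192.9068 = 2.9391, matching the given fit.)

Step 3: Change in slope
Δβ₁ = 1.9399 − 2.9391 = -0.9992
Relative change = -0.9992 / 2.9391 × 100% = -34.0%
→ the slope decreases when the point is added.

Because the point sits below the extension of the original line at a high-leverage x, it tilts the fit down.
In practice: examine leverage (hᵢ) and Cook's distance rather than deleting it automatically; investigate whether it comes from the same population as the rest of the sample.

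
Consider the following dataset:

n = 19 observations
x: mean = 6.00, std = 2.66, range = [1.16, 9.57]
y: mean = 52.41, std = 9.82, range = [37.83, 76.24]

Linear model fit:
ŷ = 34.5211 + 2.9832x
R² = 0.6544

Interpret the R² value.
About 65.44% of the variability in y is accounted for by the regression on x (R² = 0.6544) — a moderate linear fit.

The coefficient of determination R² is the fraction of the total variation in y that the fitted line accounts for.

Here R² = 0.6544:
- Explained: 65.44% of the variation in y
- Unexplained (residual): 100% − 65.44% = 34.56%
- Rule of thumb (below 0.3 weak; 0.3 to below 0.7 moderate; 0.7 and above strong) → moderate

Calculation: R² = 1 − (SS_res / SS_tot), where SS_res is the sum of squared residuals and SS_tot the total sum of squares.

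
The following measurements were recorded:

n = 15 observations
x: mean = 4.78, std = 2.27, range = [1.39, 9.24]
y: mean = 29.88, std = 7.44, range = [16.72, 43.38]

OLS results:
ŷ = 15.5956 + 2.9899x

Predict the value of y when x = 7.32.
ŷ = 37.4817

Plug x = 7.32 into the fitted line:

ŷ = 15.5956 + 2.9899 × 7.32
ŷ = 15.5956 + 21.8861
ŷ = 37.4817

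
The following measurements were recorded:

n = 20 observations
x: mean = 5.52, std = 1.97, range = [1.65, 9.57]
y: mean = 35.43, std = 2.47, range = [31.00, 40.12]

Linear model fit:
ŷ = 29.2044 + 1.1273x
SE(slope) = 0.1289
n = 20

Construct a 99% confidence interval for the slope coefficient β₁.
The 99% CI for β₁ is (0.7563, 1.4983)

Confidence interval for the slope:

The 99% CI for β₁ is: β̂₁ ± t*(α/2, n-2) × SE(β̂₁)

Step 1: Find critical t-value
- Confidence level = 0.99
- Degrees of freedom = n - 2 = 20 - 2 = 18
- t*(α/2, 18) = 2.8784

Step 2: Calculate margin of error
Margin = 2.8784 × 0.1289 = 0.3710

Step 3: Construct interval
CI = 1.1273 ± 0.3710
CI = (0.7563, 1.4983)

Interpretation: each one-unit increase in x is associated with a change in mean y of between 0.7563 and 1.4983, with 99% confidence.
The interval does not include 0, suggesting a significant linear relationship.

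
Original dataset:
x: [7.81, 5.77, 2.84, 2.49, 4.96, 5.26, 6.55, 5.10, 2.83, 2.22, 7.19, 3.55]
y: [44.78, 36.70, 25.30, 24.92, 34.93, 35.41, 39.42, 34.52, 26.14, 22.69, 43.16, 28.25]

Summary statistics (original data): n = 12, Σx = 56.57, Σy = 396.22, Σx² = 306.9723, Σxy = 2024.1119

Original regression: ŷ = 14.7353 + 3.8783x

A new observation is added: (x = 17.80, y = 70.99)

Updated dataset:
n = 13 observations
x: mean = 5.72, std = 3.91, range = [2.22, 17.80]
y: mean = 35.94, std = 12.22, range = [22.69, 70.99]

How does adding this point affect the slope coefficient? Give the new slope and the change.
New slope β₁ = 3.1001 versus 3.8783 before: a change of -0.7782 (-20.1%).

The new point has HIGH LEVERAGE: x = 17.80 is far from the original mean x̄ = 56.57/12 ≈ 4.71 (original range [2.22, 7.81]).

Step 1: Update the sums with the new point (n goes from 12 to 13)
Σx  = 56.57 + 17.80 = 74.37
Σy  = 396.22 + 70.99 = 467.21
Σx² = 306.9723 + 17.80² = 306.9723 + 316.8400 = 623.8123
Σxy = 2024.1119 + 17.80×70.99 = 2024.1119 + 1263.6220 = 3287.7339

Step 2: Recompute the slope with b₁ = (nΣxy − ΣxΣy) / (nΣx² − (Σx)²)
Numerator   = 13×3287.7339 − 74.37×467.21 = 42740.5407 − 34746.4077 = 7994.1330
Denominator = 13×623.8123 − 74.37² = 8109.5599 − 5530.8969 = 2578.6630
b₁(new) = 7994.1330 / 2578.6630 = 3.1001

(Same formula on the original sums: (12×2024.1119 − 56.57×396.22) / (12×306.9723 − 56.57²) = 1875.1774 / 483.5027 = 3.8783, matching the given fit.)

Step 3: Change in slope
Δβ₁ = 3.1001 − 3.8783 = -0.7782
Relative change = -0.7782 / 3.8783 × 100% = -20.1%
→ the slope decreases when the point is added.

Because the point sits below the extension of the original line at a high-leverage x, it tilts the fit down.
In practice: investigate whether it comes from the same population as the rest of the sample; check such a point for data-entry or measurement error.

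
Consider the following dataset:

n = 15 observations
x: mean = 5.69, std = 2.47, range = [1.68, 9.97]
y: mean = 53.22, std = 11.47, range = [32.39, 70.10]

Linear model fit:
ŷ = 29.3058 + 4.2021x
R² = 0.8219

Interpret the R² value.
About 82.19% of the variability in y is accounted for by the regression on x (R² = 0.8219) — a strong linear fit.

R² = 1 − SS_res/SS_tot compares the residual scatter to the total scatter of y about its mean.

Here R² = 0.8219:
- Explained: 82.19% of the variation in y
- Unexplained (residual): 100% − 82.19% = 17.81%
- Rule of thumb (below 0.3 weak; 0.3 to below 0.7 moderate; 0.7 and above strong) → strong

Calculation: R² = 1 − (SS_res / SS_tot), where SS_res is the sum of squared residuals and SS_tot the total sum of squares.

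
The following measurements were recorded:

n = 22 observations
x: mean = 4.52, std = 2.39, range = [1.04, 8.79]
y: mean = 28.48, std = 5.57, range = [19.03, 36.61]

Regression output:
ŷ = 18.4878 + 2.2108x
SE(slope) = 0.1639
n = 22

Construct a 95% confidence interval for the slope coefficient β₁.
The 95% CI for β₁ is (1.8689, 2.5527)

Confidence interval for the slope:

The 95% CI for β₁ is: β̂₁ ± t*(α/2, n-2) × SE(β̂₁)

Step 1: Find critical t-value
- Confidence level = 0.95
- Degrees of freedom = n - 2 = 22 - 2 = 20
- t*(α/2, 20) = 2.0860

Step 2: Calculate margin of error
Margin = 2.0860 × 0.1639 = 0.3419

Step 3: Construct interval
CI = 2.2108 ± 0.3419
CI = (1.8689, 2.5527)

Interpretation: We are 95% confident that the true slope β₁ lies between 1.8689 and 2.5527.
Both endpoints are positive, so the data support a genuinely positive slope at this confidence level.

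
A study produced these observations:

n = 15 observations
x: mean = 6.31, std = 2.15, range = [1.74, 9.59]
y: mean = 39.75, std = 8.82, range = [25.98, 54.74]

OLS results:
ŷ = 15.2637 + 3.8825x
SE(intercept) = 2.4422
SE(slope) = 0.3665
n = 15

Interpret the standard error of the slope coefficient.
SE(slope) = 0.3665 measures the uncertainty in the estimated slope. The coefficient is estimated precisely (SE/|β̂₁| = 9.4%).

SE(β̂₁) = 0.3665 says: if we drew many samples of n = 15 from the same population and refit each time, the fitted slopes would scatter with a standard deviation of roughly 0.3665 around the true β₁.

Relative precision:
- SE / |β̂₁| = 0.3665 / 3.8825 = 9.4%
- Rule of thumb (under 20%: precise; 20% to under 50%: moderately precise; 50% or more: imprecise) → precise

Rough 95% range (±2 SE): 3.8825 ± 0.7330 → (3.1495, 4.6155).

What drives SE(β̂₁): wider spread of x values → smaller SE; more residual scatter → larger SE; larger n (here n = 15) → smaller SE.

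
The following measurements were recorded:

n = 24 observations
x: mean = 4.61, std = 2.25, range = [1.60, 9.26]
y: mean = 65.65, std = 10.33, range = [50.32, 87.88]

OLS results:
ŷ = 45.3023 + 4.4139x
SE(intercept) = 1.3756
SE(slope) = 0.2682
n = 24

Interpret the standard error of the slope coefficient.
The slope 4.4139 is pinned down to within about ±0.2682 (one SE) by these data — relative uncertainty 6.1%, i.e. precise.

SE(β̂₁) = s / √Sxx, where s is the residual standard deviation and Sxx = Σ(x − x̄)². It is the yardstick for how far β̂₁ = 4.4139 could plausibly be from the true slope.

Relative precision:
- SE / |β̂₁| = 0.2682 / 4.4139 = 6.1%
- Rule of thumb (under 20%: precise; 20% to under 50%: moderately precise; 50% or more: imprecise) → precise

Link to interval estimation: a confidence interval for β₁ is β̂₁ ± t* × 0.2682, so SE sets the half-width per unit of t*.

What drives SE(β̂₁): more residual scatter → larger SE.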